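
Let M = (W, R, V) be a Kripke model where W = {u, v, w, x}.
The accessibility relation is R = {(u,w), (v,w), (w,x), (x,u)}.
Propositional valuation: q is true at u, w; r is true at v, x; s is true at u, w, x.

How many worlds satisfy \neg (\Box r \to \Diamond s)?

0

Let φ = \neg (\Box r \to \Diamond s). Evaluate φ at each world:
  u (successors {w}): φ is false.
  v (successors {w}): φ is false.
  w (successors {x}): φ is false.
  x (successors {u}): φ is false.
For instance, at w:
  At w: \Box r \to \Diamond s is true, so \neg (\Box r \to \Diamond s) is false.
    At w: \Box r is true, \Diamond s is true, so \Box r \to \Diamond s is true.
      At w: \Box r requires r at every successor {x}.
        At x: r is true.
      So \Box r is true at w.
      At w: \Diamond s requires s at some successor in {x}.
        s holds at x, so \Diamond s is true at w.
Satisfying worlds: none.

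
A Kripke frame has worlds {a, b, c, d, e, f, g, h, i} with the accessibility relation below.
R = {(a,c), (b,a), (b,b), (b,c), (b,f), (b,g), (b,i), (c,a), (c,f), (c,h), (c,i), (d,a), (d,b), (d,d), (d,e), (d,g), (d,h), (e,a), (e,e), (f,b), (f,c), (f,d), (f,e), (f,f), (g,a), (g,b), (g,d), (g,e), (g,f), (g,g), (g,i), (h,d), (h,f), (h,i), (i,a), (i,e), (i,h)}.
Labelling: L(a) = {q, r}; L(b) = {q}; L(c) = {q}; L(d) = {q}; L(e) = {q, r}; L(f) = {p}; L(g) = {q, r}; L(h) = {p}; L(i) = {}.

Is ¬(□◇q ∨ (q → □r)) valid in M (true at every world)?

Let φ = ¬(□◇q ∨ (q → □r)). Evaluate φ at each world:
  a (successors {c}): φ is false.
  b (successors {a, b, c, f, g, i}): φ is false.
  c (successors {a, f, h, i}): φ is false.
  d (successors {a, b, d, e, g, h}): φ is false.
  e (successors {a, e}): φ is false.
  f (successors {b, c, d, e, f}): φ is false.
  g (successors {a, b, d, e, f, g, i}): φ is false.
  h (successors {d, f, i}): φ is false.
  i (successors {a, e, h}): φ is false.
Detail at a (counterexample):
  At a: □◇q ∨ (q → □r) is true, so ¬(□◇q ∨ (q → □r)) is false.
    At a: □◇q is true, q → □r is false, so □◇q ∨ (q → □r) is true.
      At a: □◇q requires ◇q at every successor {c}.
        At c: ◇q is true.
      So □◇q is true at a.
      At a: q is true, □r is false, so q → □r is false.

No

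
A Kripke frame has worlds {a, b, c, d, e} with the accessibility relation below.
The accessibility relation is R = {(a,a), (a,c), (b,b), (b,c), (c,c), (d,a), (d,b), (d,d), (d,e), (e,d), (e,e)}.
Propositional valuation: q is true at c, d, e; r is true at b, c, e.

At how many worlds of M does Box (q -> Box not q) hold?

Let φ = Box (q -> Box not q). Evaluate φ at each world:
  a (successors {a, c}): φ is false.
  b (successors {b, c}): φ is false.
  c (successors {c}): φ is false.
  d (successors {a, b, d, e}): φ is false.
  e (successors {d, e}): φ is false.
For instance, at d:
  At d: Box (q -> Box not q) requires q -> Box not q at every successor {a, b, d, e}.
    q -> Box not q fails at d, so Box (q -> Box not q) is false at d.
      At d: q is true, Box not q is false, so q -> Box not q is false.
Satisfying worlds: none.

0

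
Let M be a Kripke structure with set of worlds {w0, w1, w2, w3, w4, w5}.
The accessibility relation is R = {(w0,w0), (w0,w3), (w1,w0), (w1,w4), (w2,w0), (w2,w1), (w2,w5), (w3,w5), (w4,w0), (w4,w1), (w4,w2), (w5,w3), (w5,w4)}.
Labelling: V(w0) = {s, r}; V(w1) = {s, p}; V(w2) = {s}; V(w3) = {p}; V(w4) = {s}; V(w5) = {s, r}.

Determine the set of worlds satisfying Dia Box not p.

Let φ = Dia Box not p. Evaluate φ at each world:
  w0 (successors {w0, w3}): φ is true.
  w1 (successors {w0, w4}): φ is false.
  w2 (successors {w0, w1, w5}): φ is true.
  w3 (successors {w5}): φ is false.
  w4 (successors {w0, w1, w2}): φ is true.
  w5 (successors {w3, w4}): φ is true.
For instance, at w5:
  At w5: Dia Box not p requires Box not p at some successor in {w3, w4}.
    Box not p holds at w3, so Dia Box not p is true at w5.
      At w3: Box not p requires not p at every successor {w5}.
        At w5: not p is true.
      So Box not p is true at w3.
Satisfying worlds: {w0, w2, w4, w5}

w0, w2, w4, w5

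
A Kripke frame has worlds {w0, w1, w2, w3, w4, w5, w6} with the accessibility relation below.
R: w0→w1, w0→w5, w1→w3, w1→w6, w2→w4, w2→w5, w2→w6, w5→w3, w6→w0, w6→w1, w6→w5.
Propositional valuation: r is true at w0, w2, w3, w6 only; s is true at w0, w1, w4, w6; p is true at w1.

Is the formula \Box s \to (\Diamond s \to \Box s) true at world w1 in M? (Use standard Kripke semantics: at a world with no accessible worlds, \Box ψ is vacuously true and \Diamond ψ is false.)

At w1: \Box s is false, \Diamond s \to \Box s is false, so \Box s \to (\Diamond s \to \Box s) is true.
  At w1: \Box s requires s at every successor {w3, w6}.
    s fails at w3, so \Box s is false at w1.
  At w1: \Diamond s is true, \Box s is false, so \Diamond s \to \Box s is false.
    At w1: \Diamond s requires s at some successor in {w3, w6}.
      s holds at w6, so \Diamond s is true at w1.
    At w1: \Box s requires s at every successor {w3, w6}.
      s fails at w3, so \Box s is false at w1.

Yes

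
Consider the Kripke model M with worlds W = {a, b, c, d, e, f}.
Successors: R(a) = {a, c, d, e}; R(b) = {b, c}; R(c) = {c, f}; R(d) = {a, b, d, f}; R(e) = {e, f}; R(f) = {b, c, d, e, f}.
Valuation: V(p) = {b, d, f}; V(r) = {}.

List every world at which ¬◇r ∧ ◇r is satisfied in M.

Recall that ◇ψ holds at a world iff ψ holds at some accessible world.
Let φ = ¬◇r ∧ ◇r. Evaluate φ at each world:
  a (successors {a, c, d, e}): φ is false.
  b (successors {b, c}): φ is false.
  c (successors {c, f}): φ is false.
  d (successors {a, b, d, f}): φ is false.
  e (successors {e, f}): φ is false.
  f (successors {b, c, d, e, f}): φ is false.
For instance, at c:
  At c: ¬◇r is true, ◇r is false, so ¬◇r ∧ ◇r is false.
    At c: ◇r is false, so ¬◇r is true.
      At c: ◇r requires r at some successor in {c, f}.
        At c: r is false.
        At f: r is false.
      So ◇r is false at c.
    At c: ◇r requires r at some successor in {c, f}.
      At c: r is false.
      At f: r is false.
    So ◇r is false at c.
Satisfying worlds: none.

none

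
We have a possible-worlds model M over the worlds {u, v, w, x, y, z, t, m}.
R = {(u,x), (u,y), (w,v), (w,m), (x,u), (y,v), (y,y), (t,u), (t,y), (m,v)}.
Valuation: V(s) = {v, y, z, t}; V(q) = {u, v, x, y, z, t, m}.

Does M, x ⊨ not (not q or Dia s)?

Recall that Dia ψ holds at a world iff ψ holds at some accessible world.
At x: not q or Dia s is false, so not (not q or Dia s) is true.
  At x: not q is false, Dia s is false, so not q or Dia s is false.
    At x: Dia s requires s at some successor in {u}.
      At u: s is false.
    So Dia s is false at x.

Yes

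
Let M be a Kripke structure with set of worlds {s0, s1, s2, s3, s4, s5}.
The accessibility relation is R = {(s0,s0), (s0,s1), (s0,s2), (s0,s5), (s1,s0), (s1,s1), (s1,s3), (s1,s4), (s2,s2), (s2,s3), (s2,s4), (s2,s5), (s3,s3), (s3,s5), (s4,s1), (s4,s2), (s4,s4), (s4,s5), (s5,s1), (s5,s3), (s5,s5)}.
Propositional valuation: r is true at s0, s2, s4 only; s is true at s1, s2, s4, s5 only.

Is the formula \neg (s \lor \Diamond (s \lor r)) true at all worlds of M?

Recall that \Diamond ψ holds at a world iff ψ holds at some accessible world.
Let φ = \neg (s \lor \Diamond (s \lor r)). Evaluate φ at each world:
  s0 (successors {s0, s1, s2, s5}): φ is false.
  s1 (successors {s0, s1, s3, s4}): φ is false.
  s2 (successors {s2, s3, s4, s5}): φ is false.
  s3 (successors {s3, s5}): φ is false.
  s4 (successors {s1, s2, s4, s5}): φ is false.
  s5 (successors {s1, s3, s5}): φ is false.
Detail at s0 (counterexample):
  At s0: s \lor \Diamond (s \lor r) is true, so \neg (s \lor \Diamond (s \lor r)) is false.
    At s0: s is false, \Diamond (s \lor r) is true, so s \lor \Diamond (s \lor r) is true.
      At s0: \Diamond (s \lor r) requires s \lor r at some successor in {s0, s1, s2, s5}.
        s \lor r holds at s0, so \Diamond (s \lor r) is true at s0.

No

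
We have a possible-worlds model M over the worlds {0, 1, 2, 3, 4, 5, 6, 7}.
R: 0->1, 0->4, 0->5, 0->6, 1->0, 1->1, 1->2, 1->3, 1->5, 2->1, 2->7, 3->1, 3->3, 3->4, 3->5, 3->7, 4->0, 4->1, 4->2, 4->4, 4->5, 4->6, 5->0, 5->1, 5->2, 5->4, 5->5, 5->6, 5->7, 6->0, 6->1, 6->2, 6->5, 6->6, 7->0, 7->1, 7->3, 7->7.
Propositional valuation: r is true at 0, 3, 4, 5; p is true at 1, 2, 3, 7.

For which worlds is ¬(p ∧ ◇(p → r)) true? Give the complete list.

0, 2, 4, 5, 6

Let φ = ¬(p ∧ ◇(p → r)). Evaluate φ at each world:
  0 (successors {1, 4, 5, 6}): φ is true.
  1 (successors {0, 1, 2, 3, 5}): φ is false.
  2 (successors {1, 7}): φ is true.
  3 (successors {1, 3, 4, 5, 7}): φ is false.
  4 (successors {0, 1, 2, 4, 5, 6}): φ is true.
  5 (successors {0, 1, 2, 4, 5, 6, 7}): φ is true.
  6 (successors {0, 1, 2, 5, 6}): φ is true.
  7 (successors {0, 1, 3, 7}): φ is false.
For instance, at 7:
  At 7: p ∧ ◇(p → r) is true, so ¬(p ∧ ◇(p → r)) is false.
    At 7: p is true, ◇(p → r) is true, so p ∧ ◇(p → r) is true.
      At 7: ◇(p → r) requires p → r at some successor in {0, 1, 3, 7}.
        p → r holds at 0, so ◇(p → r) is true at 7.
Satisfying worlds: {0, 2, 4, 5, 6}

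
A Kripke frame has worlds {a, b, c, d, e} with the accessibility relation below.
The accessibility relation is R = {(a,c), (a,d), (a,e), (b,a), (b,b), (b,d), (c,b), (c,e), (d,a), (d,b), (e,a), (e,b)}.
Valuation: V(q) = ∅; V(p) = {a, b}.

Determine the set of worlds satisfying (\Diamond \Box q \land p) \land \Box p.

none

Let φ = (\Diamond \Box q \land p) \land \Box p. Evaluate φ at each world:
  a (successors {c, d, e}): φ is false.
  b (successors {a, b, d}): φ is false.
  c (successors {b, e}): φ is false.
  d (successors {a, b}): φ is false.
  e (successors {a, b}): φ is false.
For instance, at c:
  At c: \Diamond \Box q \land p is false, \Box p is false, so (\Diamond \Box q \land p) \land \Box p is false.
    At c: \Diamond \Box q is false, p is false, so \Diamond \Box q \land p is false.
      At c: \Diamond \Box q requires \Box q at some successor in {b, e}.
        At b: \Box q is false.
        At e: \Box q is false.
      So \Diamond \Box q is false at c.
    At c: \Box p requires p at every successor {b, e}.
      p fails at e, so \Box p is false at c.
Satisfying worlds: none.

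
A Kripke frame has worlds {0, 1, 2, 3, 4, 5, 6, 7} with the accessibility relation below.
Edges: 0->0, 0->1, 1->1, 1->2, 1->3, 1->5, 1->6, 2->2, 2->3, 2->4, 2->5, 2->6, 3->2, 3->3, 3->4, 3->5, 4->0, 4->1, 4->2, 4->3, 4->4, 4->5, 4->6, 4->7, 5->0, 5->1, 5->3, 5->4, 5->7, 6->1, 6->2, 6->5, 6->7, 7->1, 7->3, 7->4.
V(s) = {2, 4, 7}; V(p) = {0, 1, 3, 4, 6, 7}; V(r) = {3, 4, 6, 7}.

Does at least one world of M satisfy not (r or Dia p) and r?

Let φ = not (r or Dia p) and r. Evaluate φ at each world:
  0 (successors {0, 1}): φ is false.
  1 (successors {1, 2, 3, 5, 6}): φ is false.
  2 (successors {2, 3, 4, 5, 6}): φ is false.
  3 (successors {2, 3, 4, 5}): φ is false.
  4 (successors {0, 1, 2, 3, 4, 5, 6, 7}): φ is false.
  5 (successors {0, 1, 3, 4, 7}): φ is false.
  6 (successors {1, 2, 5, 7}): φ is false.
  7 (successors {1, 3, 4}): φ is false.
For instance, at 2:
  At 2: not (r or Dia p) is false, r is false, so not (r or Dia p) and r is false.
    At 2: r or Dia p is true, so not (r or Dia p) is false.
      At 2: r is false, Dia p is true, so r or Dia p is true.

No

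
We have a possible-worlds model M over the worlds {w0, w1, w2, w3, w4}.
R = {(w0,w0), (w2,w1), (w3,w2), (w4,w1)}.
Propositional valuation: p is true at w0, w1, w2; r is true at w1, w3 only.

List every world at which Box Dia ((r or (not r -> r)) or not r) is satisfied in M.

w0, w1, w3

Let φ = Box Dia ((r or (not r -> r)) or not r). Evaluate φ at each world:
  w0 (successors {w0}): φ is true.
  w1 (successors ∅): φ is true.
  w2 (successors {w1}): φ is false.
  w3 (successors {w2}): φ is true.
  w4 (successors {w1}): φ is false.
For instance, at w0:
  At w0: Box Dia ((r or (not r -> r)) or not r) requires Dia ((r or (not r -> r)) or not r) at every successor {w0}.
      At w0: Dia ((r or (not r -> r)) or not r) requires (r or (not r -> r)) or not r at some successor in {w0}.
        (r or (not r -> r)) or not r holds at w0, so Dia ((r or (not r -> r)) or not r) is true at w0.
  So Box Dia ((r or (not r -> r)) or not r) is true at w0.
Satisfying worlds: {w0, w1, w3}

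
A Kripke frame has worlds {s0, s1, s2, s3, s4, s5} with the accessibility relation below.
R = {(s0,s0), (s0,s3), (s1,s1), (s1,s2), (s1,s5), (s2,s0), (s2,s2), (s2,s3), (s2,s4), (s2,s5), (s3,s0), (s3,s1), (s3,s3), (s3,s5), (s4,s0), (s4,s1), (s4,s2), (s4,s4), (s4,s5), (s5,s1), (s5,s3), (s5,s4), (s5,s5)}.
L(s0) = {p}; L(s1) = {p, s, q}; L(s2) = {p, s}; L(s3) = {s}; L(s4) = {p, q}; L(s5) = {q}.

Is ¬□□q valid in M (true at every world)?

Yes

Let φ = ¬□□q. Evaluate φ at each world:
  s0 (successors {s0, s3}): φ is true.
  s1 (successors {s1, s2, s5}): φ is true.
  s2 (successors {s0, s2, s3, s4, s5}): φ is true.
  s3 (successors {s0, s1, s3, s5}): φ is true.
  s4 (successors {s0, s1, s2, s4, s5}): φ is true.
  s5 (successors {s1, s3, s4, s5}): φ is true.
For instance, at s2:
  At s2: □□q is false, so ¬□□q is true.
    At s2: □□q requires □q at every successor {s0, s2, s3, s4, s5}.
      □q fails at s0, so □□q is false at s2.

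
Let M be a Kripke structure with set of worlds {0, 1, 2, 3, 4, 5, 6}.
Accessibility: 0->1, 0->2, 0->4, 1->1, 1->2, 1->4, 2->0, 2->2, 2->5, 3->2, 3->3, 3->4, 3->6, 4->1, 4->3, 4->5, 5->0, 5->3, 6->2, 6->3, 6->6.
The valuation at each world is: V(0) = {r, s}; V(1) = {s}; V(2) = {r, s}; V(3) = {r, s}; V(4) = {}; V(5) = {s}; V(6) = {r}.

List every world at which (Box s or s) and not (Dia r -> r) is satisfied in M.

1, 4, 5

Let φ = (Box s or s) and not (Dia r -> r). Evaluate φ at each world:
  0 (successors {1, 2, 4}): φ is false.
  1 (successors {1, 2, 4}): φ is true.
  2 (successors {0, 2, 5}): φ is false.
  3 (successors {2, 3, 4, 6}): φ is false.
  4 (successors {1, 3, 5}): φ is true.
  5 (successors {0, 3}): φ is true.
  6 (successors {2, 3, 6}): φ is false.
For instance, at 1:
  At 1: Box s or s is true, not (Dia r -> r) is true, so (Box s or s) and not (Dia r -> r) is true.
    At 1: Box s is false, s is true, so Box s or s is true.
      At 1: Box s requires s at every successor {1, 2, 4}.
        s fails at 4, so Box s is false at 1.
    At 1: Dia r -> r is false, so not (Dia r -> r) is true.
      At 1: Dia r is true, r is false, so Dia r -> r is false.
Satisfying worlds: {1, 4, 5}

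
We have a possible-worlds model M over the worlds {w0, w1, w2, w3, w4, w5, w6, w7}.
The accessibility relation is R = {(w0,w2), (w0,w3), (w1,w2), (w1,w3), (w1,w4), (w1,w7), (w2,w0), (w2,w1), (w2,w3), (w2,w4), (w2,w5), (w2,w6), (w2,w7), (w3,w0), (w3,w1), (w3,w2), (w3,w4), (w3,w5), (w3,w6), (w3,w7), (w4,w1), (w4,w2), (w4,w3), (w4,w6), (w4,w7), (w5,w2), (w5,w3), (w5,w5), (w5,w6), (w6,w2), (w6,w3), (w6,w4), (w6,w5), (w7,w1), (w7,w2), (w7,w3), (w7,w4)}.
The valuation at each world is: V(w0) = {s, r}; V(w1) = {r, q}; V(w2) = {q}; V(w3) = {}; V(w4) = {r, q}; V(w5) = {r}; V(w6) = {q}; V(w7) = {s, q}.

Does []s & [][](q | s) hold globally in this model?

Let φ = []s & [][](q | s). Evaluate φ at each world:
  w0 (successors {w2, w3}): φ is false.
  w1 (successors {w2, w3, w4, w7}): φ is false.
  w2 (successors {w0, w1, w3, w4, w5, w6, w7}): φ is false.
  w3 (successors {w0, w1, w2, w4, w5, w6, w7}): φ is false.
  w4 (successors {w1, w2, w3, w6, w7}): φ is false.
  w5 (successors {w2, w3, w5, w6}): φ is false.
  w6 (successors {w2, w3, w4, w5}): φ is false.
  w7 (successors {w1, w2, w3, w4}): φ is false.
Detail at w0 (counterexample):
  At w0: []s is false, [][](q | s) is false, so []s & [][](q | s) is false.
    At w0: []s requires s at every successor {w2, w3}.
      s fails at w2, so []s is false at w0.
    At w0: [][](q | s) requires [](q | s) at every successor {w2, w3}.
      [](q | s) fails at w2, so [][](q | s) is false at w0.

No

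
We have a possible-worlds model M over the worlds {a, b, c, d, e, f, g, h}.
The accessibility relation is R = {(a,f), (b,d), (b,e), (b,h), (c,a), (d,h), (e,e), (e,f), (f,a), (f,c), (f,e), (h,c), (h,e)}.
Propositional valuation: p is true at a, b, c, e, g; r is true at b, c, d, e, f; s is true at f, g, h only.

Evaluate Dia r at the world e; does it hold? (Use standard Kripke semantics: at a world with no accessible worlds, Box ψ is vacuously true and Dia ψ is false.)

At e: Dia r requires r at some successor in {e, f}.
  r holds at e, so Dia r is true at e.

Yes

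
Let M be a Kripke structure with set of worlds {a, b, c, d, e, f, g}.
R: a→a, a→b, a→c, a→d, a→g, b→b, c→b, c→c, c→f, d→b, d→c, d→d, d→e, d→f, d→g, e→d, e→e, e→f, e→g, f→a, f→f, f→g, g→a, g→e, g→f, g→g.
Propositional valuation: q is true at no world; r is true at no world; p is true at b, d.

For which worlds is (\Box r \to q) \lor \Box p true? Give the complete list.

Let φ = (\Box r \to q) \lor \Box p. Evaluate φ at each world:
  a (successors {a, b, c, d, g}): φ is true.
  b (successors {b}): φ is true.
  c (successors {b, c, f}): φ is true.
  d (successors {b, c, d, e, f, g}): φ is true.
  e (successors {d, e, f, g}): φ is true.
  f (successors {a, f, g}): φ is true.
  g (successors {a, e, f, g}): φ is true.
For instance, at e:
  At e: \Box r \to q is true, \Box p is false, so (\Box r \to q) \lor \Box p is true.
    At e: \Box r is false, q is false, so \Box r \to q is true.
      At e: \Box r requires r at every successor {d, e, f, g}.
        r fails at d, so \Box r is false at e.
    At e: \Box p requires p at every successor {d, e, f, g}.
      p fails at e, so \Box p is false at e.
Satisfying worlds: {a, b, c, d, e, f, g}

a, b, c, d, e, f, g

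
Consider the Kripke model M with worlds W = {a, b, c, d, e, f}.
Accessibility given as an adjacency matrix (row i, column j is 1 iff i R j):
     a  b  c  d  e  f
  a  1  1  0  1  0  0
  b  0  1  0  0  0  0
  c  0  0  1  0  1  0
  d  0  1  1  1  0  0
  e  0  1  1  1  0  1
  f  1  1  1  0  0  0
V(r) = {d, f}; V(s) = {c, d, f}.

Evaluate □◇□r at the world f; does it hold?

At f: □◇□r requires ◇□r at every successor {a, b, c}.
  ◇□r fails at a, so □◇□r is false at f.
    At a: ◇□r requires □r at some successor in {a, b, d}.
      At a: □r is false.
      At b: □r is false.
      At d: □r is false.
    So ◇□r is false at a.

No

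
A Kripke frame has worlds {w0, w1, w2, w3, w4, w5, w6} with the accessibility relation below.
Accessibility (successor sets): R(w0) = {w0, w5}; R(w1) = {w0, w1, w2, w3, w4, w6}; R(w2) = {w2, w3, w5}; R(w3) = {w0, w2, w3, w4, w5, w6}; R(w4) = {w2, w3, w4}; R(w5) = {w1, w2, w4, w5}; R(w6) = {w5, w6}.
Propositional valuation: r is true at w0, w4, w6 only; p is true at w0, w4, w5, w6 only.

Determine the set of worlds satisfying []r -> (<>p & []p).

Let φ = []r -> (<>p & []p). Evaluate φ at each world:
  w0 (successors {w0, w5}): φ is true.
  w1 (successors {w0, w1, w2, w3, w4, w6}): φ is true.
  w2 (successors {w2, w3, w5}): φ is true.
  w3 (successors {w0, w2, w3, w4, w5, w6}): φ is true.
  w4 (successors {w2, w3, w4}): φ is true.
  w5 (successors {w1, w2, w4, w5}): φ is true.
  w6 (successors {w5, w6}): φ is true.
For instance, at w2:
  At w2: []r is false, <>p & []p is false, so []r -> (<>p & []p) is true.
    At w2: []r requires r at every successor {w2, w3, w5}.
      r fails at w2, so []r is false at w2.
    At w2: <>p is true, []p is false, so <>p & []p is false.
      At w2: <>p requires p at some successor in {w2, w3, w5}.
        p holds at w5, so <>p is true at w2.
      At w2: []p requires p at every successor {w2, w3, w5}.
        p fails at w2, so []p is false at w2.
Satisfying worlds: {w0, w1, w2, w3, w4, w5, w6}

w0, w1, w2, w3, w4, w5, w6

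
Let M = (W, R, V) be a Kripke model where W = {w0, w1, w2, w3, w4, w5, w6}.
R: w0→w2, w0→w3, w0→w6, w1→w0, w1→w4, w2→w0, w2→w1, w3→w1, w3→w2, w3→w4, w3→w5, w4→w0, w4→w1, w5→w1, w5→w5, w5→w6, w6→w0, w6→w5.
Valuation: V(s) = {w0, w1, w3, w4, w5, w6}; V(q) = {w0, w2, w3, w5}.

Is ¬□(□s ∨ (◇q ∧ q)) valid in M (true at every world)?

No

Let φ = ¬□(□s ∨ (◇q ∧ q)). Evaluate φ at each world:
  w0 (successors {w2, w3, w6}): φ is false.
  w1 (successors {w0, w4}): φ is false.
  w2 (successors {w0, w1}): φ is false.
  w3 (successors {w1, w2, w4, w5}): φ is false.
  w4 (successors {w0, w1}): φ is false.
  w5 (successors {w1, w5, w6}): φ is false.
  w6 (successors {w0, w5}): φ is false.
Detail at w0 (counterexample):
  At w0: □(□s ∨ (◇q ∧ q)) is true, so ¬□(□s ∨ (◇q ∧ q)) is false.
    At w0: □(□s ∨ (◇q ∧ q)) requires □s ∨ (◇q ∧ q) at every successor {w2, w3, w6}.
      At w2: □s ∨ (◇q ∧ q) is true.
      At w3: □s ∨ (◇q ∧ q) is true.
      At w6: □s ∨ (◇q ∧ q) is true.
    So □(□s ∨ (◇q ∧ q)) is true at w0.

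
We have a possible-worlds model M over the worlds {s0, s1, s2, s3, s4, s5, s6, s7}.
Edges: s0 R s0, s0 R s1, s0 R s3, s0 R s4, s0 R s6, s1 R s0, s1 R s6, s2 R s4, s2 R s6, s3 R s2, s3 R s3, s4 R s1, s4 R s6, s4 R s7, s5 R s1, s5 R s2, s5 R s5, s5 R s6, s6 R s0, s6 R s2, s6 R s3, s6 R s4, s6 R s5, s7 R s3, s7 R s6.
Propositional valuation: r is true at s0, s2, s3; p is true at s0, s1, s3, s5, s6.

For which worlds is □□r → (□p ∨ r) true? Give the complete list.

Recall that □ψ holds at a world iff ψ holds at every accessible world, and ◇ψ holds iff ψ holds at some accessible world.
Let φ = □□r → (□p ∨ r). Evaluate φ at each world:
  s0 (successors {s0, s1, s3, s4, s6}): φ is true.
  s1 (successors {s0, s6}): φ is true.
  s2 (successors {s4, s6}): φ is true.
  s3 (successors {s2, s3}): φ is true.
  s4 (successors {s1, s6, s7}): φ is true.
  s5 (successors {s1, s2, s5, s6}): φ is true.
  s6 (successors {s0, s2, s3, s4, s5}): φ is true.
  s7 (successors {s3, s6}): φ is true.
For instance, at s3:
  At s3: □□r is false, □p ∨ r is true, so □□r → (□p ∨ r) is true.
    At s3: □□r requires □r at every successor {s2, s3}.
      □r fails at s2, so □□r is false at s3.
    At s3: □p is false, r is true, so □p ∨ r is true.
      At s3: □p requires p at every successor {s2, s3}.
        p fails at s2, so □p is false at s3.
Satisfying worlds: {s0, s1, s2, s3, s4, s5, s6, s7}

s0, s1, s2, s3, s4, s5, s6, s7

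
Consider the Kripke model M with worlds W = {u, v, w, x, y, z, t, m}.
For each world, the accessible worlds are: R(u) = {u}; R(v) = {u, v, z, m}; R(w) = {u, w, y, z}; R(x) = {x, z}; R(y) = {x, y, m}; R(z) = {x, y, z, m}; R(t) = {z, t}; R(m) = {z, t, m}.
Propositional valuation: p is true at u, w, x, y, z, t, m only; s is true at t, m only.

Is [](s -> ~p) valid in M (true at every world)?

No

Let φ = [](s -> ~p). Evaluate φ at each world:
  u (successors {u}): φ is true.
  v (successors {u, v, z, m}): φ is false.
  w (successors {u, w, y, z}): φ is true.
  x (successors {x, z}): φ is true.
  y (successors {x, y, m}): φ is false.
  z (successors {x, y, z, m}): φ is false.
  t (successors {z, t}): φ is false.
  m (successors {z, t, m}): φ is false.
Detail at v (counterexample):
  At v: [](s -> ~p) requires s -> ~p at every successor {u, v, z, m}.
    s -> ~p fails at m, so [](s -> ~p) is false at v.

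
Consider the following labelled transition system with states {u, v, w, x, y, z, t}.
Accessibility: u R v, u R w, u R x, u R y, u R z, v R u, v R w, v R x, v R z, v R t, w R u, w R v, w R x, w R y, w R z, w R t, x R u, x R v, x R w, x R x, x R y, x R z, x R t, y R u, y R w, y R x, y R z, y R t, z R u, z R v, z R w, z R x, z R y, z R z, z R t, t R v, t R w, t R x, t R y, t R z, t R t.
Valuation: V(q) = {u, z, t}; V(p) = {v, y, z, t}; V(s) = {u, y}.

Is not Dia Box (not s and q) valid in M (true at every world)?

Recall that Box ψ holds at a world iff ψ holds at every accessible world, and Dia ψ holds iff ψ holds at some accessible world.
Let φ = not Dia Box (not s and q). Evaluate φ at each world:
  u (successors {v, w, x, y, z}): φ is true.
  v (successors {u, w, x, z, t}): φ is true.
  w (successors {u, v, x, y, z, t}): φ is true.
  x (successors {u, v, w, x, y, z, t}): φ is true.
  y (successors {u, w, x, z, t}): φ is true.
  z (successors {u, v, w, x, y, z, t}): φ is true.
  t (successors {v, w, x, y, z, t}): φ is true.
For instance, at t:
  At t: Dia Box (not s and q) is false, so not Dia Box (not s and q) is true.
    At t: Dia Box (not s and q) requires Box (not s and q) at some successor in {v, w, x, y, z, t}.
      At v: Box (not s and q) is false.
      At w: Box (not s and q) is false.
      At x: Box (not s and q) is false.
      At y: Box (not s and q) is false.
      At z: Box (not s and q) is false.
      At t: Box (not s and q) is false.
    So Dia Box (not s and q) is false at t.

Yes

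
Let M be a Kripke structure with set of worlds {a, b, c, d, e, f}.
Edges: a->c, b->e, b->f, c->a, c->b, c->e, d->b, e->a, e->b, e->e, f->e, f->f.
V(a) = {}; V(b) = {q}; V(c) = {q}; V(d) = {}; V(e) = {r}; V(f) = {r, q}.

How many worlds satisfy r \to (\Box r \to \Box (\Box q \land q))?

5

Let φ = r \to (\Box r \to \Box (\Box q \land q)). Evaluate φ at each world:
  a (successors {c}): φ is true.
  b (successors {e, f}): φ is true.
  c (successors {a, b, e}): φ is true.
  d (successors {b}): φ is true.
  e (successors {a, b, e}): φ is true.
  f (successors {e, f}): φ is false.
For instance, at a:
  At a: r is false, \Box r \to \Box (\Box q \land q) is true, so r \to (\Box r \to \Box (\Box q \land q)) is true.
    At a: \Box r is false, \Box (\Box q \land q) is false, so \Box r \to \Box (\Box q \land q) is true.
      At a: \Box r requires r at every successor {c}.
        r fails at c, so \Box r is false at a.
      At a: \Box (\Box q \land q) requires \Box q \land q at every successor {c}.
        \Box q \land q fails at c, so \Box (\Box q \land q) is false at a.
Satisfying worlds: {a, b, c, d, e}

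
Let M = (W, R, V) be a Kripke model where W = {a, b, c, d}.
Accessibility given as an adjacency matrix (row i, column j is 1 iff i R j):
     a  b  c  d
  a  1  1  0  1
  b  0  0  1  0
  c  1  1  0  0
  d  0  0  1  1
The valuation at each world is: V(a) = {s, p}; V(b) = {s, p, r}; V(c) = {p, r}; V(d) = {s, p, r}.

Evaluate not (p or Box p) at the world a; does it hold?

At a: p or Box p is true, so not (p or Box p) is false.
  At a: p is true, Box p is true, so p or Box p is true.
    At a: Box p requires p at every successor {a, b, d}.
      At a: p is true.
      At b: p is true.
      At d: p is true.
    So Box p is true at a.

No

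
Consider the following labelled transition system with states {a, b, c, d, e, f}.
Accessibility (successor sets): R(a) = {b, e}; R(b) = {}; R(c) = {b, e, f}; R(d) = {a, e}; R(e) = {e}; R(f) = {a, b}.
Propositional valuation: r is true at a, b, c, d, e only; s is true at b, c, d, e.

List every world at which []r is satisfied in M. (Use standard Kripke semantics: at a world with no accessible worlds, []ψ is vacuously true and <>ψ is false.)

a, b, d, e, f

Let φ = []r. Evaluate φ at each world:
  a (successors {b, e}): φ is true.
  b (successors ∅): φ is true.
  c (successors {b, e, f}): φ is false.
  d (successors {a, e}): φ is true.
  e (successors {e}): φ is true.
  f (successors {a, b}): φ is true.
For instance, at f:
  At f: []r requires r at every successor {a, b}.
    At a: r is true.
    At b: r is true.
  So []r is true at f.
Satisfying worlds: {a, b, d, e, f}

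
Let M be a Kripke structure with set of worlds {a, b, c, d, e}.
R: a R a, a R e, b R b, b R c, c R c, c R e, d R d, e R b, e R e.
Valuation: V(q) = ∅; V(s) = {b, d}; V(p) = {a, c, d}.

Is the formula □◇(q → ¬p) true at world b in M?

At b: □◇(q → ¬p) requires ◇(q → ¬p) at every successor {b, c}.
    At b: ◇(q → ¬p) requires q → ¬p at some successor in {b, c}.
      q → ¬p holds at b, so ◇(q → ¬p) is true at b.
    At c: ◇(q → ¬p) requires q → ¬p at some successor in {c, e}.
      q → ¬p holds at c, so ◇(q → ¬p) is true at c.
So □◇(q → ¬p) is true at b.

Yes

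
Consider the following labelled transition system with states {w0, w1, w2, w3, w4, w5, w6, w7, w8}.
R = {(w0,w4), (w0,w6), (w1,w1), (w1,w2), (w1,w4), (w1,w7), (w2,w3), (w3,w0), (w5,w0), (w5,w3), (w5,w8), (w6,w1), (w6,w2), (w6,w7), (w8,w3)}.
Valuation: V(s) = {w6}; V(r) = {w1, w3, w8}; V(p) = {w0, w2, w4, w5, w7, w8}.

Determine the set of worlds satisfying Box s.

Let φ = Box s. Evaluate φ at each world:
  w0 (successors {w4, w6}): φ is false.
  w1 (successors {w1, w2, w4, w7}): φ is false.
  w2 (successors {w3}): φ is false.
  w3 (successors {w0}): φ is false.
  w4 (successors ∅): φ is true.
  w5 (successors {w0, w3, w8}): φ is false.
  w6 (successors {w1, w2, w7}): φ is false.
  w7 (successors ∅): φ is true.
  w8 (successors {w3}): φ is false.
For instance, at w1:
  At w1: Box s requires s at every successor {w1, w2, w4, w7}.
    s fails at w1, so Box s is false at w1.
Satisfying worlds: {w4, w7}

w4, w7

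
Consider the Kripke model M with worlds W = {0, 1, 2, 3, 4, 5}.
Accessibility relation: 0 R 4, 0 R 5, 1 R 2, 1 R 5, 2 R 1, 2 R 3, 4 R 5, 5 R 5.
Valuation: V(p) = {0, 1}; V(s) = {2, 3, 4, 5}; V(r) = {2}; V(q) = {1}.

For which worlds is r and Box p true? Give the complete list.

none

Let φ = r and Box p. Evaluate φ at each world:
  0 (successors {4, 5}): φ is false.
  1 (successors {2, 5}): φ is false.
  2 (successors {1, 3}): φ is false.
  3 (successors ∅): φ is false.
  4 (successors {5}): φ is false.
  5 (successors {5}): φ is false.
For instance, at 5:
  At 5: r is false, Box p is false, so r and Box p is false.
    At 5: Box p requires p at every successor {5}.
      p fails at 5, so Box p is false at 5.
Satisfying worlds: none.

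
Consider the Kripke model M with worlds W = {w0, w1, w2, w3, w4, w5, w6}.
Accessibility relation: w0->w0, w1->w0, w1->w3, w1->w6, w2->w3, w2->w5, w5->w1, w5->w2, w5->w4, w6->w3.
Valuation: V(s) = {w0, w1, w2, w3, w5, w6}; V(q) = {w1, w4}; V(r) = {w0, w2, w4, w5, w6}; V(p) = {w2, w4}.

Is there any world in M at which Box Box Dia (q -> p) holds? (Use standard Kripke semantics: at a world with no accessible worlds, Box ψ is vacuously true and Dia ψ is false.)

Let φ = Box Box Dia (q -> p). Evaluate φ at each world:
  w0 (successors {w0}): φ is true.
  w1 (successors {w0, w3, w6}): φ is false.
  w2 (successors {w3, w5}): φ is false.
  w3 (successors ∅): φ is true.
  w4 (successors ∅): φ is true.
  w5 (successors {w1, w2, w4}): φ is false.
  w6 (successors {w3}): φ is true.
Detail at w0 (witness):
  At w0: Box Box Dia (q -> p) requires Box Dia (q -> p) at every successor {w0}.
      At w0: Box Dia (q -> p) requires Dia (q -> p) at every successor {w0}.
        At w0: Dia (q -> p) is true.
      So Box Dia (q -> p) is true at w0.
  So Box Box Dia (q -> p) is true at w0.

Yes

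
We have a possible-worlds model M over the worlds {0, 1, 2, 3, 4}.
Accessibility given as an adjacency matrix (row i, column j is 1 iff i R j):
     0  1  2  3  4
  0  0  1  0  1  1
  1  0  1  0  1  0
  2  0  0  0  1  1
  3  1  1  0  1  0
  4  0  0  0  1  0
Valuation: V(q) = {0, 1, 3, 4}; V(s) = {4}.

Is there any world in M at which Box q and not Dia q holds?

No

Recall that Box ψ holds at a world iff ψ holds at every accessible world, and Dia ψ holds iff ψ holds at some accessible world.
Let φ = Box q and not Dia q. Evaluate φ at each world:
  0 (successors {1, 3, 4}): φ is false.
  1 (successors {1, 3}): φ is false.
  2 (successors {3, 4}): φ is false.
  3 (successors {0, 1, 3}): φ is false.
  4 (successors {3}): φ is false.
For instance, at 3:
  At 3: Box q is true, not Dia q is false, so Box q and not Dia q is false.
    At 3: Box q requires q at every successor {0, 1, 3}.
      At 0: q is true.
      At 1: q is true.
      At 3: q is true.
    So Box q is true at 3.
    At 3: Dia q is true, so not Dia q is false.
      At 3: Dia q requires q at some successor in {0, 1, 3}.
        q holds at 0, so Dia q is true at 3.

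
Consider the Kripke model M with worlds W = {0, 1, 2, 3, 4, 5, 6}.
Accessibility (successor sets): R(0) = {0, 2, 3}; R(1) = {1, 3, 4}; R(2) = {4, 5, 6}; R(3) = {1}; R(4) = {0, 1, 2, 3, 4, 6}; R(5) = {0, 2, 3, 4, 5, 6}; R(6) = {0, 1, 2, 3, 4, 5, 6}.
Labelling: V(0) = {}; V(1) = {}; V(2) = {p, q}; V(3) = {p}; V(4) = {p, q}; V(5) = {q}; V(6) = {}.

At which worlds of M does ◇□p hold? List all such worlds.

Recall that □ψ holds at a world iff ψ holds at every accessible world, and ◇ψ holds iff ψ holds at some accessible world.
Let φ = ◇□p. Evaluate φ at each world:
  0 (successors {0, 2, 3}): φ is false.
  1 (successors {1, 3, 4}): φ is false.
  2 (successors {4, 5, 6}): φ is false.
  3 (successors {1}): φ is false.
  4 (successors {0, 1, 2, 3, 4, 6}): φ is false.
  5 (successors {0, 2, 3, 4, 5, 6}): φ is false.
  6 (successors {0, 1, 2, 3, 4, 5, 6}): φ is false.
For instance, at 6:
  At 6: ◇□p requires □p at some successor in {0, 1, 2, 3, 4, 5, 6}.
    At 0: □p is false.
    At 1: □p is false.
    At 2: □p is false.
    At 3: □p is false.
    At 4: □p is false.
    At 5: □p is false.
    At 6: □p is false.
  So ◇□p is false at 6.
Satisfying worlds: none.

none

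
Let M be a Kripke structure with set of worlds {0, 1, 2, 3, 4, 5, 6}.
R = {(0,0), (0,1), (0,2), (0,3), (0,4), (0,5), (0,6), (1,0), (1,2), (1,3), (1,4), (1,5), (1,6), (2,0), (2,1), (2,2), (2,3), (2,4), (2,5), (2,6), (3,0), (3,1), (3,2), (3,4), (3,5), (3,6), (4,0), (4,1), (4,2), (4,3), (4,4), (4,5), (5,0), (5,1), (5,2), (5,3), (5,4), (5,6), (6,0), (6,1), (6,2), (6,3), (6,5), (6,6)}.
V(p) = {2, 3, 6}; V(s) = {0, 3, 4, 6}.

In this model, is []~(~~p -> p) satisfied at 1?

At 1: []~(~~p -> p) requires ~(~~p -> p) at every successor {0, 2, 3, 4, 5, 6}.
  ~(~~p -> p) fails at 0, so []~(~~p -> p) is false at 1.

No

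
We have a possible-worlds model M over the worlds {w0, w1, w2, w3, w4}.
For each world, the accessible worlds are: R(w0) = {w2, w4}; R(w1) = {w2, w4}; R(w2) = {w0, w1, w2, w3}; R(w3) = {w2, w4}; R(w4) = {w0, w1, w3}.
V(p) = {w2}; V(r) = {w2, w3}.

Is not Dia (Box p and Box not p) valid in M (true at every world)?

Let φ = not Dia (Box p and Box not p). Evaluate φ at each world:
  w0 (successors {w2, w4}): φ is true.
  w1 (successors {w2, w4}): φ is true.
  w2 (successors {w0, w1, w2, w3}): φ is true.
  w3 (successors {w2, w4}): φ is true.
  w4 (successors {w0, w1, w3}): φ is true.
For instance, at w3:
  At w3: Dia (Box p and Box not p) is false, so not Dia (Box p and Box not p) is true.
    At w3: Dia (Box p and Box not p) requires Box p and Box not p at some successor in {w2, w4}.
      At w2: Box p and Box not p is false.
      At w4: Box p and Box not p is false.
    So Dia (Box p and Box not p) is false at w3.

Yes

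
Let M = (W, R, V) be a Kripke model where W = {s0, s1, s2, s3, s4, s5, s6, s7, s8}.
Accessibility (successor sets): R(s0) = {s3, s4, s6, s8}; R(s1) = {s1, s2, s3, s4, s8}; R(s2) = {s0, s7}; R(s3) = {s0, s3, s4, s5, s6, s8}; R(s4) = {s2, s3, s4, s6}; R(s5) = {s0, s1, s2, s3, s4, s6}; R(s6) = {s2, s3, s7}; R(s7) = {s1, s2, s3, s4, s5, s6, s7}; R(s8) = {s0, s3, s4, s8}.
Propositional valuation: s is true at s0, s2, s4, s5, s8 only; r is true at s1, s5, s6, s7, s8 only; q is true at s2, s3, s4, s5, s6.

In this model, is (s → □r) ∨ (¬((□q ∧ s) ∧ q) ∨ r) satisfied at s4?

No

At s4: s → □r is false, ¬((□q ∧ s) ∧ q) ∨ r is false, so (s → □r) ∨ (¬((□q ∧ s) ∧ q) ∨ r) is false.
  At s4: s is true, □r is false, so s → □r is false.
    At s4: □r requires r at every successor {s2, s3, s4, s6}.
      r fails at s2, so □r is false at s4.
  At s4: ¬((□q ∧ s) ∧ q) is false, r is false, so ¬((□q ∧ s) ∧ q) ∨ r is false.
    At s4: (□q ∧ s) ∧ q is true, so ¬((□q ∧ s) ∧ q) is false.
      At s4: □q ∧ s is true, q is true, so (□q ∧ s) ∧ q is true.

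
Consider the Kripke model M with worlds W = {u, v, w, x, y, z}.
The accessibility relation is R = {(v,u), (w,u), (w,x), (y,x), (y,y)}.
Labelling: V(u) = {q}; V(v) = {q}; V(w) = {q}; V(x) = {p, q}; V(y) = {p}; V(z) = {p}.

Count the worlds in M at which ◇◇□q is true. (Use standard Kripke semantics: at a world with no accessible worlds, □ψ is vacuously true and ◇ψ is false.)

1

Let φ = ◇◇□q. Evaluate φ at each world:
  u (successors ∅): φ is false.
  v (successors {u}): φ is false.
  w (successors {u, x}): φ is false.
  x (successors ∅): φ is false.
  y (successors {x, y}): φ is true.
  z (successors ∅): φ is false.
For instance, at y:
  At y: ◇◇□q requires ◇□q at some successor in {x, y}.
    ◇□q holds at y, so ◇◇□q is true at y.
      At y: ◇□q requires □q at some successor in {x, y}.
        □q holds at x, so ◇□q is true at y.
Satisfying worlds: {y}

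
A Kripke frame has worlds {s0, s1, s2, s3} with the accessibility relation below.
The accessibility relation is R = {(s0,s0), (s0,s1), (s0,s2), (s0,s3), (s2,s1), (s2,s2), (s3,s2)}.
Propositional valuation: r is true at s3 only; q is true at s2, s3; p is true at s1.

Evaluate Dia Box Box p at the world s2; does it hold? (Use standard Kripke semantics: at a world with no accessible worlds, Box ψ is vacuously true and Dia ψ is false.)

Yes

At s2: Dia Box Box p requires Box Box p at some successor in {s1, s2}.
  Box Box p holds at s1, so Dia Box Box p is true at s2.
    At s1: no accessible worlds, so Box Box p holds vacuously.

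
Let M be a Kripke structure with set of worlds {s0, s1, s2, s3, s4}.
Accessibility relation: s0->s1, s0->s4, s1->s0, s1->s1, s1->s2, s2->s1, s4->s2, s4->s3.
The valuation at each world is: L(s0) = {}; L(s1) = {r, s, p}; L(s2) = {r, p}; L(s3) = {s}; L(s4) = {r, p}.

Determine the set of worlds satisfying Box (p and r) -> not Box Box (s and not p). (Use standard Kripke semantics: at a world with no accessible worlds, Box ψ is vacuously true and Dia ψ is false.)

Let φ = Box (p and r) -> not Box Box (s and not p). Evaluate φ at each world:
  s0 (successors {s1, s4}): φ is true.
  s1 (successors {s0, s1, s2}): φ is true.
  s2 (successors {s1}): φ is true.
  s3 (successors ∅): φ is false.
  s4 (successors {s2, s3}): φ is true.
For instance, at s0:
  At s0: Box (p and r) is true, not Box Box (s and not p) is true, so Box (p and r) -> not Box Box (s and not p) is true.
    At s0: Box (p and r) requires p and r at every successor {s1, s4}.
      At s1: p and r is true.
      At s4: p and r is true.
    So Box (p and r) is true at s0.
    At s0: Box Box (s and not p) is false, so not Box Box (s and not p) is true.
      At s0: Box Box (s and not p) requires Box (s and not p) at every successor {s1, s4}.
        Box (s and not p) fails at s1, so Box Box (s and not p) is false at s0.
Satisfying worlds: {s0, s1, s2, s4}

s0, s1, s2, s4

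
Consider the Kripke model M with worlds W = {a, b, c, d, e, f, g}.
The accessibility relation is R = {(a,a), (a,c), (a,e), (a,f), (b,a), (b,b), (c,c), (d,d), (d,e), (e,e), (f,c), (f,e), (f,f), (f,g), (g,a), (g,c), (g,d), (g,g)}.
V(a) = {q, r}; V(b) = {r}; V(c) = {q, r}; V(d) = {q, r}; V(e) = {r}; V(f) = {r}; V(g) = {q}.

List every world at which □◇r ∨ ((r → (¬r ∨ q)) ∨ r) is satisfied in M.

a, b, c, d, e, f, g

Let φ = □◇r ∨ ((r → (¬r ∨ q)) ∨ r). Evaluate φ at each world:
  a (successors {a, c, e, f}): φ is true.
  b (successors {a, b}): φ is true.
  c (successors {c}): φ is true.
  d (successors {d, e}): φ is true.
  e (successors {e}): φ is true.
  f (successors {c, e, f, g}): φ is true.
  g (successors {a, c, d, g}): φ is true.
For instance, at b:
  At b: □◇r is true, (r → (¬r ∨ q)) ∨ r is true, so □◇r ∨ ((r → (¬r ∨ q)) ∨ r) is true.
    At b: □◇r requires ◇r at every successor {a, b}.
      At a: ◇r is true.
      At b: ◇r is true.
    So □◇r is true at b.
Satisfying worlds: {a, b, c, d, e, f, g}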